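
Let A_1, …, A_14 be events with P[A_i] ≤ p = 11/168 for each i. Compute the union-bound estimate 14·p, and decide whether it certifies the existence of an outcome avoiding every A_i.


Union bound: P[∪_{i=1}^{14} A_i] ≤ Σ_i P[A_i] ≤ 14·p = 14·(11/168) = 11/12.
Numerically: 11/12 ≈ 0.9166667.
Is 11/12 < 1? YES.
Since P[∪ A_i] ≤ 11/12 < 1, the complement has P[∩ A_i^c] ≥ 1 − 11/12 = 1/12 > 0, so some outcome avoids every A_i.

14·p = 11/12 ≈ 0.9166667; existence CERTIFIED by the union bound.


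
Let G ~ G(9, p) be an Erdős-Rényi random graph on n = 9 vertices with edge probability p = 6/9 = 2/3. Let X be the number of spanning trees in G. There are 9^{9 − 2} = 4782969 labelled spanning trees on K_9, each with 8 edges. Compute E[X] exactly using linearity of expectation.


K_9 has 9^{9 − 2} = 4782969 labelled spanning trees.
For each such spanning tree H, let X_H = 1 if all 8 edges of H are present in G. Then P[X_H = 1] = p^{8} = (2/3)^{8} = 256/6561.
By linearity of expectation: E[X] = Σ_H E[X_H] = 4782969 · p^{8} = 4782969 · 256/6561 = 186624.
Numerically: E[X] ≈ 1.866e+05.

E[X] = 4782969 · (2/3)^{8} = 186624 ≈ 1.866e+05.


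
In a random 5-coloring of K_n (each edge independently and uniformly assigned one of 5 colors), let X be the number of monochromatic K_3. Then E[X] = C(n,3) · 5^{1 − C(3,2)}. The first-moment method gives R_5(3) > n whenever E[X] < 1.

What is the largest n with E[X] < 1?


We need C(n, 3) · 5^{1 − 3} < 1, i.e. C(n, 3) < 5^{3 − 1} = 25.
Check values of n near the boundary:
  n = 5: C(5, 3) = 10; 10 < 25? YES
  n = 6: C(6, 3) = 20; 20 < 25? YES
  n = 7: C(7, 3) = 35; 35 < 25? NO
  n = 8: C(8, 3) = 56; 56 < 25? NO
  n = 9: C(9, 3) = 84; 84 < 25? NO
The largest n with C(n, 3) < 25 is n = 6 (where E[X] = 4/5 ≈ 0.800). Hence R_5(3) > 6, i.e. R_5(3) ≥ 7.

Largest n = 6; hence R_5(3) > 6.


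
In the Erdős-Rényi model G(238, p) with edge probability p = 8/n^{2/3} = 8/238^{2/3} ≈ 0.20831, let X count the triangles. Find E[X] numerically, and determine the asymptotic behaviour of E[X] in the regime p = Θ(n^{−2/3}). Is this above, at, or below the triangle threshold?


Number of potential triangles: C(238, 3) = 2218636.
Each occurs with probability p³ ≈ (0.20831)³ ≈ 9.0389097e-03.
By linearity: E[X] = C(238, 3)·p³ ≈ 2218636 · 9.0389097e-03 ≈ 20054.05042.
Since α = 2/3 < 1, p = c/n^{2/3} ≫ 1/n is above the triangle threshold p ~ 1/n. Asymptotically E[X] ~ (c³/6)·n^{3(1−α)} = (8³/6)·n^{1} → ∞; triangles are abundant w.h.p.

E[X] ≈ 20054.05042; in regime p = Θ(1/n^{2/3}) E[X] diverges (above the triangle threshold p ~ 1/n).


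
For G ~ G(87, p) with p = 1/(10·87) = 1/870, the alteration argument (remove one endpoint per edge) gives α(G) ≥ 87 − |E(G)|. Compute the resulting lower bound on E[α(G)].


E[|E(G)|] = C(87, 2)·p = 3741 · (1/870) = 43/10.
E[α(G)] ≥ n − E[|E(G)|] = 87 − 43/10 = 827/10.
Numerically: ≈ 82.700.
(This is only a lower bound; the true E[α(G)] may be larger.)

E[α(G)] ≥ 827/10 ≈ 82.700.


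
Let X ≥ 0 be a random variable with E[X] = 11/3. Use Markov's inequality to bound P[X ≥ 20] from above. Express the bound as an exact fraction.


μ = E[X] = 11/3, a = 20.
Markov: P[X ≥ 20] ≤ μ/a = (11/3)/20 = 11/60.
Numerically: ≈ 0.183333.
(Since a = 20 > μ = 3.666667, the bound 11/60 is < 1 and informative.)

P[X ≥ 20] ≤ 11/60 ≈ 0.183333.


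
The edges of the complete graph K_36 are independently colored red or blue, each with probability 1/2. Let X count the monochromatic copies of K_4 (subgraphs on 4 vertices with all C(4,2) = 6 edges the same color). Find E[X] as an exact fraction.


Let X = Σ_S X_S over the C(36, 4) = 58905 subsets S of size 4, where X_S = 1 if the K_4 on S is monochromatic.
For a fixed S, the K_4 on S has C(4, 2) = 6 edges. P[all 6 edges red] = (1/2)^6, and likewise for blue, so P[monochromatic] = 2·(1/2)^6 = 2^{1 − 6} = 1/32.
By linearity of expectation: E[X] = C(36, 4) · 2^{1 − 6} = 58905 · 1/32 = 58905/32.
Numerically: E[X] ≈ 1840.781.

E[X] = C(36,4)·2^(1−C(4,2)) = 58905/32 ≈ 1840.781.


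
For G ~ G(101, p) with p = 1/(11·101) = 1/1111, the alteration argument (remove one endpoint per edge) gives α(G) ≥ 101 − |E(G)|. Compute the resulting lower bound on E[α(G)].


E[|E(G)|] = C(101, 2)·p = 5050 · (1/1111) = 50/11.
E[α(G)] ≥ n − E[|E(G)|] = 101 − 50/11 = 1061/11.
Numerically: ≈ 96.45455.
(This is only a lower bound; the true E[α(G)] may be larger.)

E[α(G)] ≥ 1061/11 ≈ 96.45455.


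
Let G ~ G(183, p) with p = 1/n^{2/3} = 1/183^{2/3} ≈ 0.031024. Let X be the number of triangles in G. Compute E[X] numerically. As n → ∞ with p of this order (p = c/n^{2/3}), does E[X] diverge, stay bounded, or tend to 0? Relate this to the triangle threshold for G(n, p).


Number of potential triangles: C(183, 3) = 1004731.
Each occurs with probability p³ ≈ (0.031024)³ ≈ 2.9860551e-05.
By linearity: E[X] = C(183, 3)·p³ ≈ 1004731 · 2.9860551e-05 ≈ 30.00182.
Since α = 2/3 < 1, p = c/n^{2/3} ≫ 1/n is above the triangle threshold p ~ 1/n. Asymptotically E[X] ~ (c³/6)·n^{3(1−α)} = (1³/6)·n^{1} → ∞; triangles are abundant w.h.p.

E[X] ≈ 30.00182; in regime p = Θ(1/n^{2/3}) E[X] diverges (above the triangle threshold p ~ 1/n).


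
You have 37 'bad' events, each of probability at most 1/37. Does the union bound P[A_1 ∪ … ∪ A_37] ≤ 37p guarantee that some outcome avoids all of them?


Union bound: P[∪_{i=1}^{37} A_i] ≤ Σ_i P[A_i] ≤ 37·p = 37·(1/37) = 1.
Numerically: 1 ≈ 1.0000.
Is 1 < 1? NO.
Since the bound 1 is ≥ 1, the union bound is uninformative here; it does NOT by itself certify existence.

37·p = 1 ≈ 1.0000; existence NOT certified by the union bound.


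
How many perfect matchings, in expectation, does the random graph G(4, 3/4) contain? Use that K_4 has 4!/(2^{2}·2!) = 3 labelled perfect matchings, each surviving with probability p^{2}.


K_4 has 4!/(2^{2}·2!) = 3 labelled perfect matchings.
For each such perfect matching H, let X_H = 1 if all 2 edges of H are present in G. Then P[X_H = 1] = p^{2} = (3/4)^{2} = 9/16.
By linearity of expectation: E[X] = Σ_H E[X_H] = 3 · p^{2} = 3 · 9/16 = 27/16.
Numerically: E[X] ≈ 1.69.

E[X] = 3 · (3/4)^{2} = 27/16 ≈ 1.69.


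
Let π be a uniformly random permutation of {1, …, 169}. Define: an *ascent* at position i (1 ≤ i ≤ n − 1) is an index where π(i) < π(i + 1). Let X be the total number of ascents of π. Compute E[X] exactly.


Write X = Σ X_I over i = 1, …, 168, with X_I the indicator of one ascent.
There are 168 indicators.
For each fixed i, the pair (π(i), π(i+1)) is a uniformly random ordered pair of distinct values from {1, …, 169}; by symmetry P[π(i) < π(i+1)] = 1/2.
By linearity: E[X] = 168 · (1/2) = (169 − 1) · (1/2) = 84 ≈ 84.000000.

E[X] = 84 = 84.000000.


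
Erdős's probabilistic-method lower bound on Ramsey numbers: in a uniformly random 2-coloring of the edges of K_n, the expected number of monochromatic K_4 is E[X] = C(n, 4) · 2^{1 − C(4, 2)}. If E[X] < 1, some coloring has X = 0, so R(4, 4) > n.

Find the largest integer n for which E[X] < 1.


We need C(n, 4) · 2^{1 − 6} < 1, i.e. C(n, 4) < 2^{6 − 1} = 32.
Check values of n near the boundary:
  n = 4: C(4, 4) = 1; 1 < 32? YES
  n = 5: C(5, 4) = 5; 5 < 32? YES
  n = 6: C(6, 4) = 15; 15 < 32? YES
  n = 7: C(7, 4) = 35; 35 < 32? NO
  n = 8: C(8, 4) = 70; 70 < 32? NO
  n = 9: C(9, 4) = 126; 126 < 32? NO
The largest n with C(n, 4) < 32 is n = 6 (where E[X] = 15/32 ≈ 0.469). Hence R(4, 4) > 6, i.e. R(4, 4) ≥ 7.

Largest n = 6; hence R(4, 4) > 6.


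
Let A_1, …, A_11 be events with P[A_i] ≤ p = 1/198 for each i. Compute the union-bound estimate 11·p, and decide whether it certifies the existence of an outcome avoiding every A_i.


Union bound: P[∪_{i=1}^{11} A_i] ≤ Σ_i P[A_i] ≤ 11·p = 11·(1/198) = 1/18.
Numerically: 1/18 ≈ 0.05556.
Is 1/18 < 1? YES.
Since P[∪ A_i] ≤ 1/18 < 1, the complement has P[∩ A_i^c] ≥ 1 − 1/18 = 17/18 > 0, so some outcome avoids every A_i.

11·p = 1/18 ≈ 0.05556; existence CERTIFIED by the union bound.


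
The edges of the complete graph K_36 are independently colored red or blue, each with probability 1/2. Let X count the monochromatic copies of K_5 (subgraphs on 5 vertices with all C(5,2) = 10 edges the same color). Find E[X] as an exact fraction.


Let X = Σ_S X_S over the C(36, 5) = 376992 subsets S of size 5, where X_S = 1 if the K_5 on S is monochromatic.
For a fixed S, the K_5 on S has C(5, 2) = 10 edges. P[all 10 edges red] = (1/2)^10, and likewise for blue, so P[monochromatic] = 2·(1/2)^10 = 2^{1 − 10} = 1/512.
Summing: E[X] = C(36, 5) · 2^{1 − 10} = 376992 · 1/512 = 11781/16.
Numerically: E[X] ≈ 736.3125.

E[X] = C(36,5)·2^(1−C(5,2)) = 11781/16 ≈ 736.3125.


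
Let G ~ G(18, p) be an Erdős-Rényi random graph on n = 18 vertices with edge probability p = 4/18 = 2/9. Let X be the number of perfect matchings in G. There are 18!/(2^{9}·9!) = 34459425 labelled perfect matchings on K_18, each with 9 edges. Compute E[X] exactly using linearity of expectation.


K_18 has 18!/(2^{9}·9!) = 34459425 labelled perfect matchings.
For each such perfect matching H, let X_H = 1 if all 9 edges of H are present in G. Then P[X_H = 1] = p^{9} = (2/9)^{9} = 512/387420489.
By linearity of expectation: E[X] = Σ_H E[X_H] = 34459425 · p^{9} = 34459425 · 512/387420489 = 217817600/4782969.
Numerically: E[X] ≈ 45.54.

E[X] = 34459425 · (2/9)^{9} = 217817600/4782969 ≈ 45.54.


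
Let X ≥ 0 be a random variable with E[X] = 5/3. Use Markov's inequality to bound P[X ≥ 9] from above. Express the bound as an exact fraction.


μ = E[X] = 5/3, a = 9.
Markov: P[X ≥ 9] ≤ μ/a = (5/3)/9 = 5/27.
Numerically: ≈ 0.18519.
(Since a = 9 > μ = 1.66667, the bound 5/27 is < 1 and informative.)

P[X ≥ 9] ≤ 5/27 ≈ 0.18519.


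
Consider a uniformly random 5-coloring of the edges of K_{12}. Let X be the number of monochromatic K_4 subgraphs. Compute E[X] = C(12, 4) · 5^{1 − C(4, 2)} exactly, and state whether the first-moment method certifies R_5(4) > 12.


E[X] = C(12, 4) · 5^{1 − 6} = 495 · 5^{−5} = 495/3125.
As a reduced fraction: E[X] = 99/625 ≈ 0.1584000.
Is E[X] < 1? YES.
Since E[X] < 1, there exists a 5-coloring of K_{12} with no monochromatic K_4; hence R_5(4) > 12.

E[X] = 99/625 ≈ 0.1584000; E[X] < 1, so R_5(4) > 12.


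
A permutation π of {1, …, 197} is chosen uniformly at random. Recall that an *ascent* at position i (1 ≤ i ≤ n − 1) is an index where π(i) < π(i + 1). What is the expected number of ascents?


Write X = Σ X_I over i = 1, …, 196, with X_I the indicator of one ascent.
There are 196 indicators.
For each fixed i, the pair (π(i), π(i+1)) is a uniformly random ordered pair of distinct values from {1, …, 197}; by symmetry P[π(i) < π(i+1)] = 1/2.
By linearity: E[X] = 196 · (1/2) = (197 − 1) · (1/2) = 98 ≈ 98.000000.

E[X] = 98 = 98.000000.


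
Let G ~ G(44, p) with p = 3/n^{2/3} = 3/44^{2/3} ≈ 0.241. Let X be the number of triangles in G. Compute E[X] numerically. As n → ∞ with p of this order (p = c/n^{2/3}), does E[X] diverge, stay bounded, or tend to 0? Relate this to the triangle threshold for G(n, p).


Number of potential triangles: C(44, 3) = 13244.
Each occurs with probability p³ ≈ (0.241)³ ≈ 1.39463e-02.
By linearity: E[X] = C(44, 3)·p³ ≈ 13244 · 1.39463e-02 ≈ 184.705.
Since α = 2/3 < 1, p = c/n^{2/3} ≫ 1/n is above the triangle threshold p ~ 1/n. Asymptotically E[X] ~ (c³/6)·n^{3(1−α)} = (3³/6)·n^{1} → ∞; triangles are abundant w.h.p.

E[X] ≈ 184.705; in regime p = Θ(1/n^{2/3}) E[X] diverges (above the triangle threshold p ~ 1/n).


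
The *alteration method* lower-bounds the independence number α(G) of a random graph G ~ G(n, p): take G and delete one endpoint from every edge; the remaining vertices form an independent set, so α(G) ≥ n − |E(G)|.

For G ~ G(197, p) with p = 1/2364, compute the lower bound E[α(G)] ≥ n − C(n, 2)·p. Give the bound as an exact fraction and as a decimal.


E[|E(G)|] = C(197, 2)·p = 19306 · (1/2364) = 49/6.
E[α(G)] ≥ n − E[|E(G)|] = 197 − 49/6 = 1133/6.
Numerically: ≈ 188.833.
(This is only a lower bound; the true E[α(G)] may be larger.)

E[α(G)] ≥ 1133/6 ≈ 188.833.


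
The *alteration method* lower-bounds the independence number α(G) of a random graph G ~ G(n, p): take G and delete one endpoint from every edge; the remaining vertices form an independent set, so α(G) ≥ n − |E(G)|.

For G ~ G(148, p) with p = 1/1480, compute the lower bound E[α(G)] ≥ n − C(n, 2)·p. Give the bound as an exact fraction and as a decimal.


E[|E(G)|] = C(148, 2)·p = 10878 · (1/1480) = 147/20.
E[α(G)] ≥ n − E[|E(G)|] = 148 − 147/20 = 2813/20.
Numerically: ≈ 140.6500.
(This is only a lower bound; the true E[α(G)] may be larger.)

E[α(G)] ≥ 2813/20 ≈ 140.6500.


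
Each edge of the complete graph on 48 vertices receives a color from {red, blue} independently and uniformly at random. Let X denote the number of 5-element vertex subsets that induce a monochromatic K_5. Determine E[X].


Let X = Σ_S X_S over the C(48, 5) = 1712304 subsets S of size 5, where X_S = 1 if the K_5 on S is monochromatic.
For a fixed S, the K_5 on S has C(5, 2) = 10 edges. P[all 10 edges red] = (1/2)^10, and likewise for blue, so P[monochromatic] = 2·(1/2)^10 = 2^{1 − 10} = 1/512.
By linearity: E[X] = C(48, 5) · 2^{1 − 10} = 1712304 · 1/512 = 107019/32.
Numerically: E[X] ≈ 3344.343750.

E[X] = C(48,5)·2^(1−C(5,2)) = 107019/32 ≈ 3344.343750.


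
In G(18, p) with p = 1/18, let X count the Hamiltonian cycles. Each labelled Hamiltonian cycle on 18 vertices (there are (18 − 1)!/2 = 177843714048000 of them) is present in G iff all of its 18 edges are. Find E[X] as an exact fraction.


K_18 has (18 − 1)!/2 = 177843714048000 labelled Hamiltonian cycles.
For each such Hamiltonian cycle H, let X_H = 1 if all 18 edges of H are present in G. Then P[X_H = 1] = p^{18} = (1/18)^{18} = 1/39346408075296537575424.
Summing the indicators: E[X] = Σ_H E[X_H] = 177843714048000 · p^{18} = 177843714048000 · 1/39346408075296537575424 = 14889875/3294258113514384.
Numerically: E[X] ≈ 4.52e-09.

E[X] = 177843714048000 · (1/18)^{18} = 14889875/3294258113514384 ≈ 4.52e-09.


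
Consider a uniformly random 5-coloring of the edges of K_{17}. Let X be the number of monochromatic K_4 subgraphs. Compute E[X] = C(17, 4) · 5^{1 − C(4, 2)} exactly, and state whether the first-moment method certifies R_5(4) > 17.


E[X] = C(17, 4) · 5^{1 − 6} = 2380 · 5^{−5} = 2380/3125.
As a reduced fraction: E[X] = 476/625 ≈ 0.7616.
Is E[X] < 1? YES.
Since E[X] < 1, there exists a 5-coloring of K_{17} with no monochromatic K_4; hence R_5(4) > 17.

E[X] = 476/625 ≈ 0.7616; E[X] < 1, so R_5(4) > 17.


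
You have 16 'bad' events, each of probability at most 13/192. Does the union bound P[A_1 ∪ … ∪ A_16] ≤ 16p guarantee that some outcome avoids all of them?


Union bound: P[∪_{i=1}^{16} A_i] ≤ Σ_i P[A_i] ≤ 16·p = 16·(13/192) = 13/12.
Numerically: 13/12 ≈ 1.083333.
Is 13/12 < 1? NO.
Since the bound 13/12 is ≥ 1, the union bound is uninformative here; it does NOT by itself certify existence.

16·p = 13/12 ≈ 1.083333; existence NOT certified by the union bound.


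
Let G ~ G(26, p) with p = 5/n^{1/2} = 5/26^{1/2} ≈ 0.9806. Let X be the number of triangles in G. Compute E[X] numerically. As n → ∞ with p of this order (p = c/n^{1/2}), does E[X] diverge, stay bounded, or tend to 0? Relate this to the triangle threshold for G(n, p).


Number of potential triangles: C(26, 3) = 2600.
Each occurs with probability p³ ≈ (0.9806)³ ≈ 9.428660e-01.
By linearity: E[X] = C(26, 3)·p³ ≈ 2600 · 9.428660e-01 ≈ 2451.4517.
Since α = 1/2 < 1, p = c/n^{1/2} ≫ 1/n is above the triangle threshold p ~ 1/n. Asymptotically E[X] ~ (c³/6)·n^{3(1−α)} = (5³/6)·n^{1.5} → ∞; triangles are abundant w.h.p.

E[X] ≈ 2451.4517; in regime p = Θ(1/n^{1/2}) E[X] diverges (above the triangle threshold p ~ 1/n).


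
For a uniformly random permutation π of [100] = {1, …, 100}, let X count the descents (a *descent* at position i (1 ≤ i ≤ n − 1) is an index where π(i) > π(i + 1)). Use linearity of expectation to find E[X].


Write X = Σ X_I over i = 1, …, 99, with X_I the indicator of one descent.
There are 99 indicators.
For each fixed i, the pair (π(i), π(i+1)) is a uniformly random ordered pair of distinct values from {1, …, 100}; by symmetry P[π(i) > π(i+1)] = 1/2.
By linearity: E[X] = 99 · (1/2) = (100 − 1) · (1/2) = 99/2 ≈ 49.500.

E[X] = 99/2 = 49.500.


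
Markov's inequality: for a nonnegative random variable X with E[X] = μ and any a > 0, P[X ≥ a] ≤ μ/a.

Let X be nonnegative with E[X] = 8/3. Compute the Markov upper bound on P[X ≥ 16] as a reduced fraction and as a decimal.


μ = E[X] = 8/3, a = 16.
Markov: P[X ≥ 16] ≤ μ/a = (8/3)/16 = 1/6.
Numerically: ≈ 0.1667.
(Since a = 16 > μ = 2.6667, the bound 1/6 is < 1 and informative.)

P[X ≥ 16] ≤ 1/6 ≈ 0.1667.


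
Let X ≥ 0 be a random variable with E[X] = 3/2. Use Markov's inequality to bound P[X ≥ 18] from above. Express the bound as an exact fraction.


μ = E[X] = 3/2, a = 18.
Markov: P[X ≥ 18] ≤ μ/a = (3/2)/18 = 1/12.
Numerically: ≈ 0.083.
(Since a = 18 > μ = 1.500, the bound 1/12 is < 1 and informative.)

P[X ≥ 18] ≤ 1/12 ≈ 0.083.


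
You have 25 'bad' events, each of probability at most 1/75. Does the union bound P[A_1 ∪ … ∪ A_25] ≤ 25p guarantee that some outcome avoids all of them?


Union bound: P[∪_{i=1}^{25} A_i] ≤ Σ_i P[A_i] ≤ 25·p = 25·(1/75) = 1/3.
Numerically: 1/3 ≈ 0.33333.
Is 1/3 < 1? YES.
Since P[∪ A_i] ≤ 1/3 < 1, the complement has P[∩ A_i^c] ≥ 1 − 1/3 = 2/3 > 0, so some outcome avoids every A_i.

25·p = 1/3 ≈ 0.33333; existence CERTIFIED by the union bound.


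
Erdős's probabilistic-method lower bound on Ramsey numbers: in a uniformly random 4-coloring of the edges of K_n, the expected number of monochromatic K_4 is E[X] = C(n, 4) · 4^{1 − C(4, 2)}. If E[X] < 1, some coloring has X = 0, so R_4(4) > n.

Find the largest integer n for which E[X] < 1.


We need C(n, 4) · 4^{1 − 6} < 1, i.e. C(n, 4) < 4^{6 − 1} = 1024.
Check values of n near the boundary:
  n = 12: C(12, 4) = 495; 495 < 1024? YES
  n = 13: C(13, 4) = 715; 715 < 1024? YES
  n = 14: C(14, 4) = 1001; 1001 < 1024? YES
  n = 15: C(15, 4) = 1365; 1365 < 1024? NO
  n = 16: C(16, 4) = 1820; 1820 < 1024? NO
  n = 17: C(17, 4) = 2380; 2380 < 1024? NO
The largest n with C(n, 4) < 1024 is n = 14 (where E[X] = 1001/1024 ≈ 0.977539). Hence R_4(4) > 14, i.e. R_4(4) ≥ 15.

Largest n = 14; hence R_4(4) > 14.


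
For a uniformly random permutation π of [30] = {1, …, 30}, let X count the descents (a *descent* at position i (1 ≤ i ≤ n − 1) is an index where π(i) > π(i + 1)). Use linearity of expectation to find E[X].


Write X = Σ X_I over i = 1, …, 29, with X_I the indicator of one descent.
There are 29 indicators.
For each fixed i, the pair (π(i), π(i+1)) is a uniformly random ordered pair of distinct values from {1, …, 30}; by symmetry P[π(i) > π(i+1)] = 1/2.
By linearity: E[X] = 29 · (1/2) = (30 − 1) · (1/2) = 29/2 ≈ 14.500.

E[X] = 29/2 = 14.500.


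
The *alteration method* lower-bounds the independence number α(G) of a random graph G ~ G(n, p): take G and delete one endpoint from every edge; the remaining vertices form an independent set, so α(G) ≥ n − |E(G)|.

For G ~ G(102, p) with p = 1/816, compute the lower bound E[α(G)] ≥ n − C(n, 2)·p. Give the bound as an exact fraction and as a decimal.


E[|E(G)|] = C(102, 2)·p = 5151 · (1/816) = 101/16.
E[α(G)] ≥ n − E[|E(G)|] = 102 − 101/16 = 1531/16.
Numerically: ≈ 95.68750.
(This is only a lower bound; the true E[α(G)] may be larger.)

E[α(G)] ≥ 1531/16 ≈ 95.68750.


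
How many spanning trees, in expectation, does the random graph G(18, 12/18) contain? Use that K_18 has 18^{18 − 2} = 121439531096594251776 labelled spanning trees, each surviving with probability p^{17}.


K_18 has 18^{18 − 2} = 121439531096594251776 labelled spanning trees.
For each such spanning tree H, let X_H = 1 if all 17 edges of H are present in G. Then P[X_H = 1] = p^{17} = (2/3)^{17} = 131072/129140163.
Summing the indicators: E[X] = Σ_H E[X_H] = 121439531096594251776 · p^{17} = 121439531096594251776 · 131072/129140163 = 123256172596690944.
Numerically: E[X] ≈ 1.23e+17.

E[X] = 121439531096594251776 · (2/3)^{17} = 123256172596690944 ≈ 1.23e+17.


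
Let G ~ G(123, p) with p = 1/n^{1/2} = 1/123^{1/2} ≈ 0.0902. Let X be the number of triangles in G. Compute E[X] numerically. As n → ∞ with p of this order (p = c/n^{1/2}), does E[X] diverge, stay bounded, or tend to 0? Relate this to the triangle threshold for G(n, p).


Number of potential triangles: C(123, 3) = 302621.
Each occurs with probability p³ ≈ (0.0902)³ ≈ 7.33065e-04.
By linearity: E[X] = C(123, 3)·p³ ≈ 302621 · 7.33065e-04 ≈ 221.841.
Since α = 1/2 < 1, p = c/n^{1/2} ≫ 1/n is above the triangle threshold p ~ 1/n. Asymptotically E[X] ~ (c³/6)·n^{3(1−α)} = (1³/6)·n^{1.5} → ∞; triangles are abundant w.h.p.

E[X] ≈ 221.841; in regime p = Θ(1/n^{1/2}) E[X] diverges (above the triangle threshold p ~ 1/n).


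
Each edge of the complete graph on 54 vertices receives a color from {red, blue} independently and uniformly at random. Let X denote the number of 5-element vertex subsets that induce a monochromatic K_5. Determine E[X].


Let X = Σ_S X_S over the C(54, 5) = 3162510 subsets S of size 5, where X_S = 1 if the K_5 on S is monochromatic.
For a fixed S, the K_5 on S has C(5, 2) = 10 edges. P[all 10 edges red] = (1/2)^10, and likewise for blue, so P[monochromatic] = 2·(1/2)^10 = 2^{1 − 10} = 1/512.
Summing: E[X] = C(54, 5) · 2^{1 − 10} = 3162510 · 1/512 = 1581255/256.
Numerically: E[X] ≈ 6176.77734.

E[X] = C(54,5)·2^(1−C(5,2)) = 1581255/256 ≈ 6176.77734.


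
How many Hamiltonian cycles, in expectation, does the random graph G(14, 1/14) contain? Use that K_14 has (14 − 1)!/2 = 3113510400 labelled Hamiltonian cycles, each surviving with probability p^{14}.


K_14 has (14 − 1)!/2 = 3113510400 labelled Hamiltonian cycles.
For each such Hamiltonian cycle H, let X_H = 1 if all 14 edges of H are present in G. Then P[X_H = 1] = p^{14} = (1/14)^{14} = 1/11112006825558016.
By linearity: E[X] = Σ_H E[X_H] = 3113510400 · p^{14} = 3113510400 · 1/11112006825558016 = 868725/3100448333024.
Numerically: E[X] ≈ 2.802e-07.

E[X] = 3113510400 · (1/14)^{14} = 868725/3100448333024 ≈ 2.802e-07.


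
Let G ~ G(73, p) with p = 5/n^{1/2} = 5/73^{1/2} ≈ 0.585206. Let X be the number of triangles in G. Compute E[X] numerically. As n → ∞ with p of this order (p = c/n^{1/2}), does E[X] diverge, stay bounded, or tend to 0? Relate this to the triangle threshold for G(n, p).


Number of potential triangles: C(73, 3) = 62196.
Each occurs with probability p³ ≈ (0.585206)³ ≈ 2.00412923e-01.
By linearity: E[X] = C(73, 3)·p³ ≈ 62196 · 2.00412923e-01 ≈ 12464.882176.
Since α = 1/2 < 1, p = c/n^{1/2} ≫ 1/n is above the triangle threshold p ~ 1/n. Asymptotically E[X] ~ (c³/6)·n^{3(1−α)} = (5³/6)·n^{1.5} → ∞; triangles are abundant w.h.p.

E[X] ≈ 12464.882176; in regime p = Θ(1/n^{1/2}) E[X] diverges (above the triangle threshold p ~ 1/n).


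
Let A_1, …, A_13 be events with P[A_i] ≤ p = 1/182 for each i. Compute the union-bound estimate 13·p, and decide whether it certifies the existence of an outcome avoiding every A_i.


Union bound: P[∪_{i=1}^{13} A_i] ≤ Σ_i P[A_i] ≤ 13·p = 13·(1/182) = 1/14.
Numerically: 1/14 ≈ 0.0714.
Is 1/14 < 1? YES.
Since P[∪ A_i] ≤ 1/14 < 1, the complement has P[∩ A_i^c] ≥ 1 − 1/14 = 13/14 > 0, so some outcome avoids every A_i.

13·p = 1/14 ≈ 0.0714; existence CERTIFIED by the union bound.


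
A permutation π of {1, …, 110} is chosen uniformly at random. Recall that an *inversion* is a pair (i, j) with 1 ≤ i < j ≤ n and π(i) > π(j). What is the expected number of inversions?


Write X = Σ X_I over the C(110, 2) = 5995 pairs i < j, with X_I the indicator of one inversion.
There are 5995 indicators.
For each fixed pair i < j, the values π(i) and π(j) are two distinct elements of {1, …, 110} in uniformly random order; by symmetry P[π(i) > π(j)] = 1/2.
By linearity: E[X] = 5995 · (1/2) = C(110, 2) · (1/2) = 5995/2 = 5995/2 ≈ 2997.50000.

E[X] = 5995/2 = 2997.50000.


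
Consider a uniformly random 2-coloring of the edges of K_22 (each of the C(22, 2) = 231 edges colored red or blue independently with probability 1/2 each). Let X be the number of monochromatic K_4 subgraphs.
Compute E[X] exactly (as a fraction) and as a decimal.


Let X = Σ_S X_S over the C(22, 4) = 7315 subsets S of size 4, where X_S = 1 if the K_4 on S is monochromatic.
For a fixed S, the K_4 on S has C(4, 2) = 6 edges. P[all 6 edges red] = (1/2)^6, and likewise for blue, so P[monochromatic] = 2·(1/2)^6 = 2^{1 − 6} = 1/32.
By linearity of expectation: E[X] = C(22, 4) · 2^{1 − 6} = 7315 · 1/32 = 7315/32.
Numerically: E[X] ≈ 228.593750.

E[X] = C(22,4)·2^(1−C(4,2)) = 7315/32 ≈ 228.593750.


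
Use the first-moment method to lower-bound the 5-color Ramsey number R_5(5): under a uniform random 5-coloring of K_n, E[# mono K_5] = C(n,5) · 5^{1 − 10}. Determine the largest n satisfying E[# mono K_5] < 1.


We need C(n, 5) · 5^{1 − 10} < 1, i.e. C(n, 5) < 5^{10 − 1} = 1953125.
Check values of n near the boundary:
  n = 48: C(48, 5) = 1712304; 1712304 < 1953125? YES
  n = 49: C(49, 5) = 1906884; 1906884 < 1953125? YES
  n = 50: C(50, 5) = 2118760; 2118760 < 1953125? NO
  n = 51: C(51, 5) = 2349060; 2349060 < 1953125? NO
The largest n with C(n, 5) < 1953125 is n = 49 (where E[X] = 1906884/1953125 ≈ 0.9763). Hence R_5(5) > 49, i.e. R_5(5) ≥ 50.

Largest n = 49; hence R_5(5) > 49.


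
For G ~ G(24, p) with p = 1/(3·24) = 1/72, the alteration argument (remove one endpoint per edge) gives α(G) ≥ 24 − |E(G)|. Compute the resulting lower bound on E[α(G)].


E[|E(G)|] = C(24, 2)·p = 276 · (1/72) = 23/6.
E[α(G)] ≥ n − E[|E(G)|] = 24 − 23/6 = 121/6.
Numerically: ≈ 20.167.
(This is only a lower bound; the true E[α(G)] may be larger.)

E[α(G)] ≥ 121/6 ≈ 20.167.


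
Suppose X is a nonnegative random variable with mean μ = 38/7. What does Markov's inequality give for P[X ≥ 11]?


μ = E[X] = 38/7, a = 11.
Markov: P[X ≥ 11] ≤ μ/a = (38/7)/11 = 38/77.
Numerically: ≈ 0.4935.
(Since a = 11 > μ = 5.4286, the bound 38/77 is < 1 and informative.)

P[X ≥ 11] ≤ 38/77 ≈ 0.4935.


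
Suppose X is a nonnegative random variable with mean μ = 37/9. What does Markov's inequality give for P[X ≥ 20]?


μ = E[X] = 37/9, a = 20.
Markov: P[X ≥ 20] ≤ μ/a = (37/9)/20 = 37/180.
Numerically: ≈ 0.2056.
(Since a = 20 > μ = 4.1111, the bound 37/180 is < 1 and informative.)

P[X ≥ 20] ≤ 37/180 ≈ 0.2056.


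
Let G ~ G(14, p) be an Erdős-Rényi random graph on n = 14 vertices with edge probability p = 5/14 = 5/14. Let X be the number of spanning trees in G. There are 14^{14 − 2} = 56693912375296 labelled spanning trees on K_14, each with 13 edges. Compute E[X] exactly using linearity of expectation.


K_14 has 14^{14 − 2} = 56693912375296 labelled spanning trees.
For each such spanning tree H, let X_H = 1 if all 13 edges of H are present in G. Then P[X_H = 1] = p^{13} = (5/14)^{13} = 1220703125/793714773254144.
By linearity: E[X] = Σ_H E[X_H] = 56693912375296 · p^{13} = 56693912375296 · 1220703125/793714773254144 = 1220703125/14.
Numerically: E[X] ≈ 8.71931e+07.

E[X] = 56693912375296 · (5/14)^{13} = 1220703125/14 ≈ 8.71931e+07.


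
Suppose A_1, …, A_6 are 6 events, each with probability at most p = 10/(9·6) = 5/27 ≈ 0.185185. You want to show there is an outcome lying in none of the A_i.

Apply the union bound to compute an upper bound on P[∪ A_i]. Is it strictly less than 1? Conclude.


Union bound: P[∪_{i=1}^{6} A_i] ≤ Σ_i P[A_i] ≤ 6·p = 6·(5/27) = 10/9.
Numerically: 10/9 ≈ 1.111111.
Is 10/9 < 1? NO.
Since the bound 10/9 is ≥ 1, the union bound is uninformative here; it does NOT by itself certify existence.

6·p = 10/9 ≈ 1.111111; existence NOT certified by the union bound.


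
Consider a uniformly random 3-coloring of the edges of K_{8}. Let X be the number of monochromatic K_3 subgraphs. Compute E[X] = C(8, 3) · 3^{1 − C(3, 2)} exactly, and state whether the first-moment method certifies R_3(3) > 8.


E[X] = C(8, 3) · 3^{1 − 3} = 56 · 3^{−2} = 56/9.
As a reduced fraction: E[X] = 56/9 ≈ 6.222222.
Is E[X] < 1? NO.
Since E[X] ≥ 1, the first-moment bound is inconclusive at n = 8; it does NOT by itself certify R_3(3) > 8.

E[X] = 56/9 ≈ 6.222222; E[X] ≥ 1; first-moment method inconclusive here.


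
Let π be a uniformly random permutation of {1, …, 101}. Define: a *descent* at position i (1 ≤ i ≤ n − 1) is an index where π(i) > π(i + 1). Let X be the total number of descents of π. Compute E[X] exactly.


Write X = Σ X_I over i = 1, …, 100, with X_I the indicator of one descent.
There are 100 indicators.
For each fixed i, the pair (π(i), π(i+1)) is a uniformly random ordered pair of distinct values from {1, …, 101}; by symmetry P[π(i) > π(i+1)] = 1/2.
By linearity: E[X] = 100 · (1/2) = (101 − 1) · (1/2) = 50 ≈ 50.0000.

E[X] = 50 = 50.0000.


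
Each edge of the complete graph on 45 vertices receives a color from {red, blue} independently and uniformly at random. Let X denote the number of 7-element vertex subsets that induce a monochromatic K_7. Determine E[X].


Let X = Σ_S X_S over the C(45, 7) = 45379620 subsets S of size 7, where X_S = 1 if the K_7 on S is monochromatic.
For a fixed S, the K_7 on S has C(7, 2) = 21 edges. P[all 21 edges red] = (1/2)^21, and likewise for blue, so P[monochromatic] = 2·(1/2)^21 = 2^{1 − 21} = 1/1048576.
By linearity: E[X] = C(45, 7) · 2^{1 − 21} = 45379620 · 1/1048576 = 11344905/262144.
Numerically: E[X] ≈ 43.277.

E[X] = C(45,7)·2^(1−C(7,2)) = 11344905/262144 ≈ 43.277.


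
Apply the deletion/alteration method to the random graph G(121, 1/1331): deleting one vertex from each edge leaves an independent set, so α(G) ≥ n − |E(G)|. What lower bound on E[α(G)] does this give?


E[|E(G)|] = C(121, 2)·p = 7260 · (1/1331) = 60/11.
E[α(G)] ≥ n − E[|E(G)|] = 121 − 60/11 = 1271/11.
Numerically: ≈ 115.54545.
(This is only a lower bound; the true E[α(G)] may be larger.)

E[α(G)] ≥ 1271/11 ≈ 115.54545.


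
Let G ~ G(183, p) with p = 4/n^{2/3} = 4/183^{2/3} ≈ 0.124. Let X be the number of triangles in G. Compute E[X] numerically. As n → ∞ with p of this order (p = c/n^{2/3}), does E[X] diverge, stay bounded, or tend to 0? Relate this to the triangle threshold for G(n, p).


Number of potential triangles: C(183, 3) = 1004731.
Each occurs with probability p³ ≈ (0.124)³ ≈ 1.91108e-03.
By linearity: E[X] = C(183, 3)·p³ ≈ 1004731 · 1.91108e-03 ≈ 1920.117.
Since α = 2/3 < 1, p = c/n^{2/3} ≫ 1/n is above the triangle threshold p ~ 1/n. Asymptotically E[X] ~ (c³/6)·n^{3(1−α)} = (4³/6)·n^{1} → ∞; triangles are abundant w.h.p.

E[X] ≈ 1920.117; in regime p = Θ(1/n^{2/3}) E[X] diverges (above the triangle threshold p ~ 1/n).


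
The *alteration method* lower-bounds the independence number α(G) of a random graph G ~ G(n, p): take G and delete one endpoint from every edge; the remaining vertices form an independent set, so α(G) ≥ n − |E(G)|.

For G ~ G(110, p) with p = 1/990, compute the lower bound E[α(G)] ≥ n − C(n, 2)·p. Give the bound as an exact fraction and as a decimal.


E[|E(G)|] = C(110, 2)·p = 5995 · (1/990) = 109/18.
E[α(G)] ≥ n − E[|E(G)|] = 110 − 109/18 = 1871/18.
Numerically: ≈ 103.94444.
(This is only a lower bound; the true E[α(G)] may be larger.)

E[α(G)] ≥ 1871/18 ≈ 103.94444.


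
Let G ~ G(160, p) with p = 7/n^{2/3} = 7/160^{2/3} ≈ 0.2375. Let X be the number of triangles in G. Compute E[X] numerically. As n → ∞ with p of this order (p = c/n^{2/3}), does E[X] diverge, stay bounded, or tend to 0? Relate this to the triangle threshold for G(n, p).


Number of potential triangles: C(160, 3) = 669920.
Each occurs with probability p³ ≈ (0.2375)³ ≈ 1.339844e-02.
By linearity: E[X] = C(160, 3)·p³ ≈ 669920 · 1.339844e-02 ≈ 8975.8813.
Since α = 2/3 < 1, p = c/n^{2/3} ≫ 1/n is above the triangle threshold p ~ 1/n. Asymptotically E[X] ~ (c³/6)·n^{3(1−α)} = (7³/6)·n^{1} → ∞; triangles are abundant w.h.p.

E[X] ≈ 8975.8813; in regime p = Θ(1/n^{2/3}) E[X] diverges (above the triangle threshold p ~ 1/n).


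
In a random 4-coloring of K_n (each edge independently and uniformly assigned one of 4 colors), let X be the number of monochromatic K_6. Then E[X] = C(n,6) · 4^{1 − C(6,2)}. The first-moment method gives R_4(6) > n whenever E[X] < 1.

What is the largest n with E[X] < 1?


We need C(n, 6) · 4^{1 − 15} < 1, i.e. C(n, 6) < 4^{15 − 1} = 268435456.
Check values of n near the boundary:
  n = 74: C(74, 6) = 185250786; 185250786 < 268435456? YES
  n = 75: C(75, 6) = 201359550; 201359550 < 268435456? YES
  n = 76: C(76, 6) = 218618940; 218618940 < 268435456? YES
  n = 77: C(77, 6) = 237093780; 237093780 < 268435456? YES
  n = 78: C(78, 6) = 256851595; 256851595 < 268435456? YES
  n = 79: C(79, 6) = 277962685; 277962685 < 268435456? NO
  n = 80: C(80, 6) = 300500200; 300500200 < 268435456? NO
The largest n with C(n, 6) < 268435456 is n = 78 (where E[X] = 256851595/268435456 ≈ 0.9568). Hence R_4(6) > 78, i.e. R_4(6) ≥ 79.

Largest n = 78; hence R_4(6) > 78.


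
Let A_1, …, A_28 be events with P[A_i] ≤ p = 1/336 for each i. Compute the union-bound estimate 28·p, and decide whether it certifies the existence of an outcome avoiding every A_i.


Union bound: P[∪_{i=1}^{28} A_i] ≤ Σ_i P[A_i] ≤ 28·p = 28·(1/336) = 1/12.
Numerically: 1/12 ≈ 0.0833.
Is 1/12 < 1? YES.
Since P[∪ A_i] ≤ 1/12 < 1, the complement has P[∩ A_i^c] ≥ 1 − 1/12 = 11/12 > 0, so some outcome avoids every A_i.

28·p = 1/12 ≈ 0.0833; existence CERTIFIED by the union bound.


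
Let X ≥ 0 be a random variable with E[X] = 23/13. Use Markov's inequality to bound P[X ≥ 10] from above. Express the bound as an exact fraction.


μ = E[X] = 23/13, a = 10.
Markov: P[X ≥ 10] ≤ μ/a = (23/13)/10 = 23/130.
Numerically: ≈ 0.1769.
(Since a = 10 > μ = 1.7692, the bound 23/130 is < 1 and informative.)

P[X ≥ 10] ≤ 23/130 ≈ 0.1769.


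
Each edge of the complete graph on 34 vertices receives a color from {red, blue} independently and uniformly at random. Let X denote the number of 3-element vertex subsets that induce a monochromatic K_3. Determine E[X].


Let X = Σ_S X_S over the C(34, 3) = 5984 subsets S of size 3, where X_S = 1 if the K_3 on S is monochromatic.
For a fixed S, the K_3 on S has C(3, 2) = 3 edges. P[all 3 edges red] = (1/2)^3, and likewise for blue, so P[monochromatic] = 2·(1/2)^3 = 2^{1 − 3} = 1/4.
Summing: E[X] = C(34, 3) · 2^{1 − 3} = 5984 · 1/4 = 1496.
Numerically: E[X] ≈ 1496.000000.

E[X] = C(34,3)·2^(1−C(3,2)) = 1496 ≈ 1496.000000.


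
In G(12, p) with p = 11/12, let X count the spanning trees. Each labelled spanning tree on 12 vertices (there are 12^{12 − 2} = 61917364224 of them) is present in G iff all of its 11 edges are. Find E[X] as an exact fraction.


K_12 has 12^{12 − 2} = 61917364224 labelled spanning trees.
For each such spanning tree H, let X_H = 1 if all 11 edges of H are present in G. Then P[X_H = 1] = p^{11} = (11/12)^{11} = 285311670611/743008370688.
By linearity of expectation: E[X] = Σ_H E[X_H] = 61917364224 · p^{11} = 61917364224 · 285311670611/743008370688 = 285311670611/12.
Numerically: E[X] ≈ 2.38e+10.

E[X] = 61917364224 · (11/12)^{11} = 285311670611/12 ≈ 2.38e+10.


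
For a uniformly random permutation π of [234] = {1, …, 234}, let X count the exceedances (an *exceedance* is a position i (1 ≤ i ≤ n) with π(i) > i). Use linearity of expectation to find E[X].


Write X = Σ_{i=1}^{234} X_i, where X_i = 1_{π(i) > i}.
For each fixed i, π(i) is uniform over {1, …, 234} (marginal of a uniform permutation), so P[π(i) > i] = (n − i)/n. Summing: Σ_{i=1}^{234} (n − i)/n = (0 + 1 + … + 233)/234 = 234(234 − 1)/(2·234) = (234 − 1)/2.
Hence E[X] = Σ_{i=1}^{234} (234 − i)/234 = 233/2 ≈ 116.50000.

E[X] = 233/2 = 116.50000.


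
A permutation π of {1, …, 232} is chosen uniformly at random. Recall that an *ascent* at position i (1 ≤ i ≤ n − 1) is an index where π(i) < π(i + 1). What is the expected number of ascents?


Write X = Σ X_I over i = 1, …, 231, with X_I the indicator of one ascent.
There are 231 indicators.
For each fixed i, the pair (π(i), π(i+1)) is a uniformly random ordered pair of distinct values from {1, …, 232}; by symmetry P[π(i) < π(i+1)] = 1/2.
By linearity: E[X] = 231 · (1/2) = (232 − 1) · (1/2) = 231/2 ≈ 115.500.

E[X] = 231/2 = 115.500.


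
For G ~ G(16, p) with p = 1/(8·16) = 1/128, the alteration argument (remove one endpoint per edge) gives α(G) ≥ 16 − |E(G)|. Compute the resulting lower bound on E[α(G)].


E[|E(G)|] = C(16, 2)·p = 120 · (1/128) = 15/16.
E[α(G)] ≥ n − E[|E(G)|] = 16 − 15/16 = 241/16.
Numerically: ≈ 15.062.
(This is only a lower bound; the true E[α(G)] may be larger.)

E[α(G)] ≥ 241/16 ≈ 15.062.


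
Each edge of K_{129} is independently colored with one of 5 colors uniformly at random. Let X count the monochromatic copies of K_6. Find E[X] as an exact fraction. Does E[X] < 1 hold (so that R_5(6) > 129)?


E[X] = C(129, 6) · 5^{1 − 15} = 5688177600 · 5^{−14} = 5688177600/6103515625.
As a reduced fraction: E[X] = 227527104/244140625 ≈ 0.9320.
Is E[X] < 1? YES.
Since E[X] < 1, there exists a 5-coloring of K_{129} with no monochromatic K_6; hence R_5(6) > 129.

E[X] = 227527104/244140625 ≈ 0.9320; E[X] < 1, so R_5(6) > 129.


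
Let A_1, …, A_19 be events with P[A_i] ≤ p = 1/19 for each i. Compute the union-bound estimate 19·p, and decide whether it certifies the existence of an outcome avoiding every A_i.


Union bound: P[∪_{i=1}^{19} A_i] ≤ Σ_i P[A_i] ≤ 19·p = 19·(1/19) = 1.
Numerically: 1 ≈ 1.000.
Is 1 < 1? NO.
Since the bound 1 is ≥ 1, the union bound is uninformative here; it does NOT by itself certify existence.

19·p = 1 ≈ 1.000; existence NOT certified by the union bound.


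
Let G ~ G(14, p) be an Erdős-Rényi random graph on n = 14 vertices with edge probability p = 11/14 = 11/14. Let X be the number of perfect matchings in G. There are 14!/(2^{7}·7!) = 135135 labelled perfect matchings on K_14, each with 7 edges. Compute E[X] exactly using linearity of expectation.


K_14 has 14!/(2^{7}·7!) = 135135 labelled perfect matchings.
For each such perfect matching H, let X_H = 1 if all 7 edges of H are present in G. Then P[X_H = 1] = p^{7} = (11/14)^{7} = 19487171/105413504.
By linearity of expectation: E[X] = Σ_H E[X_H] = 135135 · p^{7} = 135135 · 19487171/105413504 = 376199836155/15059072.
Numerically: E[X] ≈ 24982.

E[X] = 135135 · (11/14)^{7} = 376199836155/15059072 ≈ 24982.


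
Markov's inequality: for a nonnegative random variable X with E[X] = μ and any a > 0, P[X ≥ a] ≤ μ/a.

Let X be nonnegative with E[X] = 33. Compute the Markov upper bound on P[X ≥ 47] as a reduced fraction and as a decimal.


μ = E[X] = 33, a = 47.
Markov: P[X ≥ 47] ≤ μ/a = (33)/47 = 33/47.
Numerically: ≈ 0.70213.
(Since a = 47 > μ = 33.00000, the bound 33/47 is < 1 and informative.)

P[X ≥ 47] ≤ 33/47 ≈ 0.70213.


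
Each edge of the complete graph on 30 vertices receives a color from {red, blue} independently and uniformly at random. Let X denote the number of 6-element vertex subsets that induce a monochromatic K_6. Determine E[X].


Let X = Σ_S X_S over the C(30, 6) = 593775 subsets S of size 6, where X_S = 1 if the K_6 on S is monochromatic.
For a fixed S, the K_6 on S has C(6, 2) = 15 edges. P[all 15 edges red] = (1/2)^15, and likewise for blue, so P[monochromatic] = 2·(1/2)^15 = 2^{1 − 15} = 1/16384.
Summing: E[X] = C(30, 6) · 2^{1 − 15} = 593775 · 1/16384 = 593775/16384.
Numerically: E[X] ≈ 36.241.

E[X] = C(30,6)·2^(1−C(6,2)) = 593775/16384 ≈ 36.241.
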